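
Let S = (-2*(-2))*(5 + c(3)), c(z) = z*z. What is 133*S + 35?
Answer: 7483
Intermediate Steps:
c(z) = z**2
S = 56 (S = (-2*(-2))*(5 + 3**2) = 4*(5 + 9) = 4*14 = 56)
133*S + 35 = 133*56 + 35 = 7448 + 35 = 7483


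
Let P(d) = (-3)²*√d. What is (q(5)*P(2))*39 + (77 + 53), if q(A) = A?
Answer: 130 + 1755*√2 ≈ 2611.9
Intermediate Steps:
P(d) = 9*√d
(q(5)*P(2))*39 + (77 + 53) = (5*(9*√2))*39 + (77 + 53) = (45*√2)*39 + 130 = 1755*√2 + 130 = 130 + 1755*√2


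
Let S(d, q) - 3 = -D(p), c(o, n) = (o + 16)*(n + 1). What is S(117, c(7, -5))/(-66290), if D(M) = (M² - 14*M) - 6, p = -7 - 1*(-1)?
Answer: 111/66290 ≈ 0.0016745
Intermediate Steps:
p = -6 (p = -7 + 1 = -6)
c(o, n) = (1 + n)*(16 + o) (c(o, n) = (16 + o)*(1 + n) = (1 + n)*(16 + o))
D(M) = -6 + M² - 14*M
S(d, q) = -111 (S(d, q) = 3 - (-6 + (-6)² - 14*(-6)) = 3 - (-6 + 36 + 84) = 3 - 1*114 = 3 - 114 = -111)
S(117, c(7, -5))/(-66290) = -111/(-66290) = -111*(-1/66290) = 111/66290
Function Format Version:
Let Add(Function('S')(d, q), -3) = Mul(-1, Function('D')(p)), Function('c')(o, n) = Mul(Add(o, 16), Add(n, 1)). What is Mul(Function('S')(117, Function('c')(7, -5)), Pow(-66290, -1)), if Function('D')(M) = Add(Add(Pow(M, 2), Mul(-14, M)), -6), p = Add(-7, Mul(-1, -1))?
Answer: Rational(111, 66290) ≈ 0.0016745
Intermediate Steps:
p = -6 (p = Add(-7, 1) = -6)
Function('c')(o, n) = Mul(Add(1, n), Add(16, o)) (Function('c')(o, n) = Mul(Add(16, o), Add(1, n)) = Mul(Add(1, n), Add(16, o)))
Function('D')(M) = Add(-6, Pow(M, 2), Mul(-14, M))
Function('S')(d, q) = -111 (Function('S')(d, q) = Add(3, Mul(-1, Add(-6, Pow(-6, 2), Mul(-14, -6)))) = Add(3, Mul(-1, Add(-6, 36, 84))) = Add(3, Mul(-1, 114)) = Add(3, -114) = -111)
Mul(Function('S')(117, Function('c')(7, -5)), Pow(-66290, -1)) = Mul(-111, Pow(-66290, -1)) = Mul(-111, Rational(-1, 66290)) = Rational(111, 66290)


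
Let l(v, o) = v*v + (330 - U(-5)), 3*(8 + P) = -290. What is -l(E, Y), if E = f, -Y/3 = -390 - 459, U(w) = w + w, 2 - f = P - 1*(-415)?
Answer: -858685/9 ≈ -95410.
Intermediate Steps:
P = -314/3 (P = -8 + (1/3)*(-290) = -8 - 290/3 = -314/3 ≈ -104.67)
f = -925/3 (f = 2 - (-314/3 - 1*(-415)) = 2 - (-314/3 + 415) = 2 - 1*931/3 = 2 - 931/3 = -925/3 ≈ -308.33)
U(w) = 2*w
Y = 2547 (Y = -3*(-390 - 459) = -3*(-849) = 2547)
E = -925/3 ≈ -308.33
l(v, o) = 340 + v**2 (l(v, o) = v*v + (330 - 2*(-5)) = v**2 + (330 - 1*(-10)) = v**2 + (330 + 10) = v**2 + 340 = 340 + v**2)
-l(E, Y) = -(340 + (-925/3)**2) = -(340 + 855625/9) = -1*858685/9 = -858685/9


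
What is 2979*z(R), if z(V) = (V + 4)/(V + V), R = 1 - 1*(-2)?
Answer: 6951/2 ≈ 3475.5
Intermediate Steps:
R = 3 (R = 1 + 2 = 3)
z(V) = (4 + V)/(2*V) (z(V) = (4 + V)/((2*V)) = (4 + V)*(1/(2*V)) = (4 + V)/(2*V))
2979*z(R) = 2979*((½)*(4 + 3)/3) = 2979*((½)*(⅓)*7) = 2979*(7/6) = 6951/2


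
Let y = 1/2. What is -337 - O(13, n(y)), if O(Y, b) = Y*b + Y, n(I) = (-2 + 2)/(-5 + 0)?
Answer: -350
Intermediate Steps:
y = ½ ≈ 0.50000
n(I) = 0 (n(I) = 0/(-5) = 0*(-⅕) = 0)
O(Y, b) = Y + Y*b
-337 - O(13, n(y)) = -337 - 13*(1 + 0) = -337 - 13 = -350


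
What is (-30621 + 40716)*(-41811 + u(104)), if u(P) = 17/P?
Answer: -43896361065/104 ≈ -4.2208e+8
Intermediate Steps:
(-30621 + 40716)*(-41811 + u(104)) = (-30621 + 40716)*(-41811 + 17/104) = 10095*(-41811 + 17*(1/104)) = 10095*(-41811 + 17/104) = 10095*(-4348327/104) = -43896361065/104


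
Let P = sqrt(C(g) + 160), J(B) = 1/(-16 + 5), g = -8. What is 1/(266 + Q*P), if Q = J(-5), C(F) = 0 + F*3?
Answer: 16093/4280670 + 11*sqrt(34)/4280670 ≈ 0.0037744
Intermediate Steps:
J(B) = -1/11 (J(B) = 1/(-11) = -1/11)
C(F) = 3*F (C(F) = 0 + 3*F = 3*F)
Q = -1/11 ≈ -0.090909
P = 2*sqrt(34) (P = sqrt(3*(-8) + 160) = sqrt(-24 + 160) = sqrt(136) = 2*sqrt(34) ≈ 11.662)
1/(266 + Q*P) = 1/(266 - 2*sqrt(34)/11)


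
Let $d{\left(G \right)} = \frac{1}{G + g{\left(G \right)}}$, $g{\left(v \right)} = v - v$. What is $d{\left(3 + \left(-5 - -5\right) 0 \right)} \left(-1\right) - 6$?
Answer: $- \frac{19}{3} \approx -6.3333$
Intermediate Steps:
$g{\left(v \right)} = 0$
$d{\left(G \right)} = \frac{1}{G}$ ($d{\left(G \right)} = \frac{1}{G + 0} = \frac{1}{G}$)
$d{\left(3 + \left(-5 - -5\right) 0 \right)} \left(-1\right) - 6 = \frac{1}{3 + \left(-5 - -5\right) 0} \left(-1\right) - 6 = \frac{1}{3 + \left(-5 + 5\right) 0} \left(-1\right) - 6 = \frac{1}{3 + 0 \cdot 0} \left(-1\right) - 6 = \frac{1}{3 + 0} \left(-1\right) - 6 = \frac{1}{3} \left(-1\right) - 6 = - \frac{1}{3} - 6 = - \frac{19}{3}$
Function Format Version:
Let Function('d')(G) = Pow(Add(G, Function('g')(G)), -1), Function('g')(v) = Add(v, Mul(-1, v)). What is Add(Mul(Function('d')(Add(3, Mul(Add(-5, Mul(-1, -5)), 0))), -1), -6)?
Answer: Rational(-19, 3) ≈ -6.3333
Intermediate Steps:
Function('g')(v) = 0
Function('d')(G) = Pow(G, -1) (Function('d')(G) = Pow(Add(G, 0), -1) = Pow(G, -1))
Add(Mul(Function('d')(Add(3, Mul(Add(-5, Mul(-1, -5)), 0))), -1), -6) = Add(Mul(Pow(Add(3, Mul(Add(-5, Mul(-1, -5)), 0)), -1), -1), -6) = Add(Mul(Pow(Add(3, Mul(Add(-5, 5), 0)), -1), -1), -6) = Add(Mul(Pow(Add(3, Mul(0, 0)), -1), -1), -6) = Add(Mul(Pow(Add(3, 0), -1), -1), -6) = Add(Mul(Pow(3, -1), -1), -6) = Add(Mul(Rational(1, 3), -1), -6) = Add(Rational(-1, 3), -6) = Rational(-19, 3)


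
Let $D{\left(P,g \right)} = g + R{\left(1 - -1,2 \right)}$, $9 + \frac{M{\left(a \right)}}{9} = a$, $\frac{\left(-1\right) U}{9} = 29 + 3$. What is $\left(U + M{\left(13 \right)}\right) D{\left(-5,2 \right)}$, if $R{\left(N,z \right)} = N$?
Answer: $-1008$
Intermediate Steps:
$U = -288$ ($U = - 9 \left(29 + 3\right) = \left(-9\right) 32 = -288$)
$M{\left(a \right)} = -81 + 9 a$
$D{\left(P,g \right)} = 2 + g$ ($D{\left(P,g \right)} = g + \left(1 - -1\right) = g + \left(1 + 1\right) = g + 2 = 2 + g$)
$\left(U + M{\left(13 \right)}\right) D{\left(-5,2 \right)} = \left(-288 + \left(-81 + 9 \cdot 13\right)\right) \left(2 + 2\right) = \left(-288 + \left(-81 + 117\right)\right) 4 = \left(-288 + 36\right) 4 = \left(-252\right) 4 = -1008$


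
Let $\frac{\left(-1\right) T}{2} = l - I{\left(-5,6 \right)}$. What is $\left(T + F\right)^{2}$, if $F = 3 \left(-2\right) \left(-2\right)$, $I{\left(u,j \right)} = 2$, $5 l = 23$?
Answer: $\frac{1156}{25} \approx 46.24$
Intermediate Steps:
$l = \frac{23}{5}$ ($l = \frac{1}{5} \cdot 23 = \frac{23}{5} \approx 4.6$)
$F = 12$ ($F = \left(-6\right) \left(-2\right) = 12$)
$T = - \frac{26}{5}$ ($T = - 2 \left(\frac{23}{5} - 2\right) = \left(-2\right) \frac{13}{5} = - \frac{26}{5} \approx -5.2$)
$\left(T + F\right)^{2} = \left(- \frac{26}{5} + 12\right)^{2} = \left(\frac{34}{5}\right)^{2} = \frac{1156}{25}$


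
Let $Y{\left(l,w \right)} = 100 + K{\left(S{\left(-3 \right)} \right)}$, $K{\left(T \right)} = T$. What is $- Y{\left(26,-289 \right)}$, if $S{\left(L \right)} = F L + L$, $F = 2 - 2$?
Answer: $-97$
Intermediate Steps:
$F = 0$ ($F = 2 - 2 = 0$)
$S{\left(L \right)} = L$ ($S{\left(L \right)} = 0 L + L = 0 + L = L$)
$Y{\left(l,w \right)} = 97$ ($Y{\left(l,w \right)} = 100 - 3 = 97$)
$- Y{\left(26,-289 \right)} = \left(-1\right) 97 = -97$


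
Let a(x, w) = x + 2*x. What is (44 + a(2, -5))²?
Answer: 2500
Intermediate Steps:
a(x, w) = 3*x
(44 + a(2, -5))² = (44 + 3*2)² = (44 + 6)² = 50² = 2500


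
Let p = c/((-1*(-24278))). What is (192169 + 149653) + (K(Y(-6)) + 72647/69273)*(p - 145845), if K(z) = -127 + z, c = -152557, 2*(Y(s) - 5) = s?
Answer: 15489702370239047/840904947 ≈ 1.8420e+7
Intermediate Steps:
Y(s) = 5 + s/2
p = -152557/24278 (p = -152557/((-1*(-24278))) = -152557/24278 ≈ -6.2838)
(192169 + 149653) + (K(Y(-6)) + 72647/69273)*(p - 145845) = (192169 + 149653) + ((-127 + (5 + (1/2)*(-6))) + 72647/69273)*(-152557/24278 - 145845) = 341822 + ((-127 + (5 - 3)) + 72647*(1/69273))*(-3540977467/24278) = 341822 + ((-127 + 2) + 72647/69273)*(-3540977467/24278) = 341822 + (-125 + 72647/69273)*(-3540977467/24278) = 341822 - 8586478/69273*(-3540977467/24278) = 341822 + 15202262559445613/840904947 = 15489702370239047/840904947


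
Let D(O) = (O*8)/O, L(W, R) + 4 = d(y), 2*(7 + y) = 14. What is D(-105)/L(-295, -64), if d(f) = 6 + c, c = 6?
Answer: 1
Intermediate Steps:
y = 0 (y = -7 + (½)*14 = -7 + 7 = 0)
d(f) = 12 (d(f) = 6 + 6 = 12)
L(W, R) = 8 (L(W, R) = -4 + 12 = 8)
D(O) = 8 (D(O) = (8*O)/O = 8)
D(-105)/L(-295, -64) = 8/8 = 8*(⅛) = 1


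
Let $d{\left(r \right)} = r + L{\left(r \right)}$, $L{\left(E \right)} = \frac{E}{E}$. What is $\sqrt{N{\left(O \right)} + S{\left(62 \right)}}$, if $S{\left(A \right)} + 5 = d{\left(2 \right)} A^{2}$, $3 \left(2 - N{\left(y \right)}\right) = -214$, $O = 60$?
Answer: $\frac{\sqrt{104403}}{3} \approx 107.7$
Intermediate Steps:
$L{\left(E \right)} = 1$
$d{\left(r \right)} = 1 + r$ ($d{\left(r \right)} = r + 1 = 1 + r$)
$N{\left(y \right)} = \frac{220}{3}$ ($N{\left(y \right)} = 2 - - \frac{214}{3} = 2 + \frac{214}{3} = \frac{220}{3}$)
$S{\left(A \right)} = -5 + 3 A^{2}$ ($S{\left(A \right)} = -5 + \left(1 + 2\right) A^{2} = -5 + 3 A^{2}$)
$\sqrt{N{\left(O \right)} + S{\left(62 \right)}} = \sqrt{\frac{220}{3} - \left(5 - 3 \cdot 62^{2}\right)} = \sqrt{\frac{220}{3} + \left(-5 + 3 \cdot 3844\right)} = \sqrt{\frac{220}{3} + \left(-5 + 11532\right)} = \sqrt{\frac{220}{3} + 11527} = \sqrt{\frac{34801}{3}} = \frac{\sqrt{104403}}{3}$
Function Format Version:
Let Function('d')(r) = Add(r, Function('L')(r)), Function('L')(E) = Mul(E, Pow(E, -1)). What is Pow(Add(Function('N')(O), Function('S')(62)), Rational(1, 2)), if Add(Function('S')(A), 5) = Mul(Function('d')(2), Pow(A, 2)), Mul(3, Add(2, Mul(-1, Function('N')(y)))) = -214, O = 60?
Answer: Mul(Rational(1, 3), Pow(104403, Rational(1, 2))) ≈ 107.70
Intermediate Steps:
Function('L')(E) = 1
Function('d')(r) = Add(1, r) (Function('d')(r) = Add(r, 1) = Add(1, r))
Function('N')(y) = Rational(220, 3) (Function('N')(y) = Add(2, Mul(Rational(-1, 3), -214)) = Add(2, Rational(214, 3)) = Rational(220, 3))
Function('S')(A) = Add(-5, Mul(3, Pow(A, 2))) (Function('S')(A) = Add(-5, Mul(Add(1, 2), Pow(A, 2))) = Add(-5, Mul(3, Pow(A, 2))))
Pow(Add(Function('N')(O), Function('S')(62)), Rational(1, 2)) = Pow(Add(Rational(220, 3), Add(-5, Mul(3, Pow(62, 2)))), Rational(1, 2)) = Pow(Add(Rational(220, 3), Add(-5, Mul(3, 3844))), Rational(1, 2)) = Pow(Add(Rational(220, 3), Add(-5, 11532)), Rational(1, 2)) = Pow(Add(Rational(220, 3), 11527), Rational(1, 2)) = Pow(Rational(34801, 3), Rational(1, 2)) = Mul(Rational(1, 3), Pow(104403, Rational(1, 2)))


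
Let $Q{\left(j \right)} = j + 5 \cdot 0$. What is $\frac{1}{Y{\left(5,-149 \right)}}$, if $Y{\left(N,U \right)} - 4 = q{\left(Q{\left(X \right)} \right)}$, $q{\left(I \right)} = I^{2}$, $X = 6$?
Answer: $\frac{1}{40} \approx 0.025$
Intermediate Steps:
$Q{\left(j \right)} = j$ ($Q{\left(j \right)} = j + 0 = j$)
$Y{\left(N,U \right)} = 40$ ($Y{\left(N,U \right)} = 4 + 6^{2} = 4 + 36 = 40$)
$\frac{1}{Y{\left(5,-149 \right)}} = \frac{1}{40}$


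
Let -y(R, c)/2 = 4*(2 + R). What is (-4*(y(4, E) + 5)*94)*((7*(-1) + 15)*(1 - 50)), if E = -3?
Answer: -6337856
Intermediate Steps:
y(R, c) = -16 - 8*R (y(R, c) = -8*(2 + R) = -2*(8 + 4*R) = -16 - 8*R)
(-4*(y(4, E) + 5)*94)*((7*(-1) + 15)*(1 - 50)) = (-4*((-16 - 8*4) + 5)*94)*((7*(-1) + 15)*(1 - 50)) = (-4*((-16 - 32) + 5)*94)*((-7 + 15)*(-49)) = (-4*(-48 + 5)*94)*(8*(-49)) = (-4*(-43)*94)*(-392) = (172*94)*(-392) = 16168*(-392) = -6337856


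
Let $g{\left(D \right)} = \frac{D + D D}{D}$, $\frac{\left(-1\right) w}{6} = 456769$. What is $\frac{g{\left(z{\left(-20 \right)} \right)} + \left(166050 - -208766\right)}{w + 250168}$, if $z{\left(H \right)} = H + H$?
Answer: $- \frac{374777}{2490446} \approx -0.15049$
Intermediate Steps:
$z{\left(H \right)} = 2 H$
$w = -2740614$ ($w = \left(-6\right) 456769 = -2740614$)
$g{\left(D \right)} = \frac{D + D^{2}}{D}$
$\frac{g{\left(z{\left(-20 \right)} \right)} + \left(166050 - -208766\right)}{w + 250168} = \frac{\left(1 + 2 \left(-20\right)\right) + \left(166050 - -208766\right)}{-2740614 + 250168} = \frac{\left(1 - 40\right) + \left(166050 + 208766\right)}{-2490446} = \left(-39 + 374816\right) \left(- \frac{1}{2490446}\right) = 374777 \left(- \frac{1}{2490446}\right) = - \frac{374777}{2490446}$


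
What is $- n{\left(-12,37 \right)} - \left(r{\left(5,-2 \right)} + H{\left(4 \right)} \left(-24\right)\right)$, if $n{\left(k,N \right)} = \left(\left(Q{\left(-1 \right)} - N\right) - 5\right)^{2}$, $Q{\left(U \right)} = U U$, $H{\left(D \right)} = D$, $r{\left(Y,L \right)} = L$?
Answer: $-1583$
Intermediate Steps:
$Q{\left(U \right)} = U^{2}$
$n{\left(k,N \right)} = \left(-4 - N\right)^{2}$ ($n{\left(k,N \right)} = \left(\left(\left(-1\right)^{2} - N\right) - 5\right)^{2} = \left(\left(1 - N\right) - 5\right)^{2} = \left(-4 - N\right)^{2}$)
$- n{\left(-12,37 \right)} - \left(r{\left(5,-2 \right)} + H{\left(4 \right)} \left(-24\right)\right) = - \left(4 + 37\right)^{2} - \left(-2 + 4 \left(-24\right)\right) = - 41^{2} - \left(-2 - 96\right) = \left(-1\right) 1681 - -98 = -1681 + 98 = -1583$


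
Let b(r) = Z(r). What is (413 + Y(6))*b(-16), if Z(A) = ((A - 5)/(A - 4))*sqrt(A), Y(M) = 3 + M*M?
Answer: 9492*I/5 ≈ 1898.4*I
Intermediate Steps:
Y(M) = 3 + M**2
Z(A) = sqrt(A)*(-5 + A)/(-4 + A) (Z(A) = ((-5 + A)/(-4 + A))*sqrt(A) = sqrt(A)*(-5 + A)/(-4 + A))
b(r) = sqrt(r)*(-5 + r)/(-4 + r)
(413 + Y(6))*b(-16) = (413 + (3 + 6**2))*(sqrt(-16)*(-5 - 16)/(-4 - 16)) = (413 + (3 + 36))*((4*I)*(-21)/(-20)) = (413 + 39)*((4*I)*(-1/20)*(-21)) = 452*(21*I/5) = 9492*I/5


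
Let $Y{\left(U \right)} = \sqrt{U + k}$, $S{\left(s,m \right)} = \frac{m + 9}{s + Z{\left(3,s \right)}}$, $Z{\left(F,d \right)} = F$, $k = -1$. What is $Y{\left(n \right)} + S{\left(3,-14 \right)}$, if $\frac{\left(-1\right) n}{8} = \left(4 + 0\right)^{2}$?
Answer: $- \frac{5}{6} + i \sqrt{129} \approx -0.83333 + 11.358 i$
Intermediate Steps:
$n = -128$ ($n = - 8 \left(4 + 0\right)^{2} = - 8 \cdot 4^{2} = \left(-8\right) 16 = -128$)
$S{\left(s,m \right)} = \frac{9 + m}{3 + s}$ ($S{\left(s,m \right)} = \frac{m + 9}{s + 3} = \frac{9 + m}{3 + s}$)
$Y{\left(U \right)} = \sqrt{-1 + U}$ ($Y{\left(U \right)} = \sqrt{U - 1} = \sqrt{-1 + U}$)
$Y{\left(n \right)} + S{\left(3,-14 \right)} = \sqrt{-1 - 128} + \frac{9 - 14}{3 + 3} = \sqrt{-129} + \frac{1}{6} \left(-5\right) = i \sqrt{129} + \frac{1}{6} \left(-5\right) = i \sqrt{129} - \frac{5}{6} = - \frac{5}{6} + i \sqrt{129}$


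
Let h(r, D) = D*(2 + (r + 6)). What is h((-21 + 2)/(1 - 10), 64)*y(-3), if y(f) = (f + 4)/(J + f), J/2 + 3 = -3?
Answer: -5824/135 ≈ -43.141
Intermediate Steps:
J = -12 (J = -6 + 2*(-3) = -6 - 6 = -12)
y(f) = (4 + f)/(-12 + f) (y(f) = (f + 4)/(-12 + f) = (4 + f)/(-12 + f))
h(r, D) = D*(8 + r) (h(r, D) = D*(2 + (6 + r)) = D*(8 + r))
h((-21 + 2)/(1 - 10), 64)*y(-3) = (64*(8 + (-21 + 2)/(1 - 10)))*((4 - 3)/(-12 - 3)) = (64*(8 - 19/(-9)))*(1/(-15)) = (64*(8 - 19*(-⅑)))*(-1/15*1) = (64*(8 + 19/9))*(-1/15) = (64*(91/9))*(-1/15) = (5824/9)*(-1/15) = -5824/135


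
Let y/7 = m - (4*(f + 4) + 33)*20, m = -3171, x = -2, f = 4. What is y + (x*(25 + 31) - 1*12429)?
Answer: -43838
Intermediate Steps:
y = -31297 (y = 7*(-3171 - (4*(4 + 4) + 33)*20) = 7*(-3171 - (4*8 + 33)*20) = 7*(-3171 - (32 + 33)*20) = 7*(-3171 - 65*20) = 7*(-3171 - 1*1300) = 7*(-3171 - 1300) = 7*(-4471) = -31297)
y + (x*(25 + 31) - 1*12429) = -31297 + (-2*(25 + 31) - 1*12429) = -31297 + (-2*56 - 12429) = -31297 + (-112 - 12429) = -31297 - 12541 = -43838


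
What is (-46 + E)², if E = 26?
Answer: 400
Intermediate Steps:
(-46 + E)² = (-46 + 26)² = (-20)² = 400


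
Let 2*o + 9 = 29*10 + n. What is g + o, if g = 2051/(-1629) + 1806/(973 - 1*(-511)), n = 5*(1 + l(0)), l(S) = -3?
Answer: 11695031/86337 ≈ 135.46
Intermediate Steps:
n = -10 (n = 5*(1 - 3) = 5*(-2) = -10)
o = 271/2 (o = -9/2 + (29*10 - 10)/2 = -9/2 + (290 - 10)/2 = -9/2 + (½)*280 = -9/2 + 140 = 271/2 ≈ 135.50)
g = -7265/172674 (g = 2051*(-1/1629) + 1806/(973 + 511) = -2051/1629 + 1806/1484 = -2051/1629 + 1806*(1/1484) = -2051/1629 + 129/106 = -7265/172674 ≈ -0.042073)
g + o = -7265/172674 + 271/2 = 11695031/86337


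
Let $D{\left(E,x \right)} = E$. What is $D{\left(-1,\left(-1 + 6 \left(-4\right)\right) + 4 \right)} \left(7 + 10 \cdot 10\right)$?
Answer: $-107$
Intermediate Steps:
$D{\left(-1,\left(-1 + 6 \left(-4\right)\right) + 4 \right)} \left(7 + 10 \cdot 10\right) = - (7 + 10 \cdot 10) = - (7 + 100) = \left(-1\right) 107 = -107$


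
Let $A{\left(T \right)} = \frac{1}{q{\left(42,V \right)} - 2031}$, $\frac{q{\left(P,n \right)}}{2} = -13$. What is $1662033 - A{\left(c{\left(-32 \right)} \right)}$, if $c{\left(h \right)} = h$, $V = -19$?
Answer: $\frac{3418801882}{2057} \approx 1.662 \cdot 10^{6}$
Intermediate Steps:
$q{\left(P,n \right)} = -26$ ($q{\left(P,n \right)} = 2 \left(-13\right) = -26$)
$A{\left(T \right)} = - \frac{1}{2057}$ ($A{\left(T \right)} = \frac{1}{-26 - 2031} = \frac{1}{-2057} = - \frac{1}{2057}$)
$1662033 - A{\left(c{\left(-32 \right)} \right)} = 1662033 - - \frac{1}{2057} = 1662033 + \frac{1}{2057} = \frac{3418801882}{2057}$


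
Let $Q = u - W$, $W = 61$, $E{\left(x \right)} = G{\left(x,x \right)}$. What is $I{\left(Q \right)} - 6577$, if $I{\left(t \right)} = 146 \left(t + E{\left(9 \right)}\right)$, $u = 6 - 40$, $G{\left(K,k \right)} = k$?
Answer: $-19133$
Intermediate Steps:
$E{\left(x \right)} = x$
$u = -34$ ($u = 6 - 40 = -34$)
$Q = -95$ ($Q = -34 - 61 = -95$)
$I{\left(t \right)} = 1314 + 146 t$ ($I{\left(t \right)} = 146 \left(t + 9\right) = 146 \left(9 + t\right) = 1314 + 146 t$)
$I{\left(Q \right)} - 6577 = \left(1314 + 146 \left(-95\right)\right) - 6577 = \left(1314 - 13870\right) - 6577 = -12556 - 6577 = -19133$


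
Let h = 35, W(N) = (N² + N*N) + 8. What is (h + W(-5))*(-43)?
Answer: -3999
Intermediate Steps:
W(N) = 8 + 2*N² (W(N) = (N² + N²) + 8 = 2*N² + 8 = 8 + 2*N²)
(h + W(-5))*(-43) = (35 + (8 + 2*(-5)²))*(-43) = (35 + (8 + 2*25))*(-43) = (35 + (8 + 50))*(-43) = (35 + 58)*(-43) = 93*(-43) = -3999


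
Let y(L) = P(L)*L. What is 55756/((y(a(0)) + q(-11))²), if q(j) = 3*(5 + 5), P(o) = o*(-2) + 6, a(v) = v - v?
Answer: 13939/225 ≈ 61.951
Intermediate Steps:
a(v) = 0
P(o) = 6 - 2*o (P(o) = -2*o + 6 = 6 - 2*o)
q(j) = 30 (q(j) = 3*10 = 30)
y(L) = L*(6 - 2*L) (y(L) = (6 - 2*L)*L = L*(6 - 2*L))
55756/((y(a(0)) + q(-11))²) = 55756/((2*0*(3 - 1*0) + 30)²) = 55756/((2*0*(3 + 0) + 30)²) = 55756/((2*0*3 + 30)²) = 55756/((0 + 30)²) = 55756/(30²) = 55756/900 = 55756*(1/900) = 13939/225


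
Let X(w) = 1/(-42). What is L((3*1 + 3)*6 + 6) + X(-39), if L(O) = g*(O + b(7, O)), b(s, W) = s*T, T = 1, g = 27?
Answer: 55565/42 ≈ 1323.0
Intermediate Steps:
b(s, W) = s (b(s, W) = s*1 = s)
X(w) = -1/42
L(O) = 189 + 27*O (L(O) = 27*(O + 7) = 27*(7 + O) = 189 + 27*O)
L((3*1 + 3)*6 + 6) + X(-39) = (189 + 27*((3*1 + 3)*6 + 6)) - 1/42 = (189 + 27*((3 + 3)*6 + 6)) - 1/42 = (189 + 27*(6*6 + 6)) - 1/42 = (189 + 27*(36 + 6)) - 1/42 = (189 + 27*42) - 1/42 = (189 + 1134) - 1/42 = 1323 - 1/42 = 55565/42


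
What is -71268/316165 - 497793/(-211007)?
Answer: 142346676969/66713028155 ≈ 2.1337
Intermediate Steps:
-71268/316165 - 497793/(-211007) = -71268*1/316165 - 497793*(-1/211007) = -71268/316165 + 497793/211007 = 142346676969/66713028155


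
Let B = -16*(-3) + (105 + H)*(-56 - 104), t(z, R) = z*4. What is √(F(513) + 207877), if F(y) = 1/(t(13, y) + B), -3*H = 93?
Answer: √7162796998365/5870 ≈ 455.94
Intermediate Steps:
H = -31 (H = -⅓*93 = -31)
t(z, R) = 4*z
B = -11792 (B = -16*(-3) + (105 - 31)*(-56 - 104) = 48 + 74*(-160) = 48 - 11840 = -11792)
F(y) = -1/11740 (F(y) = 1/(4*13 - 11792) = 1/(52 - 11792) = 1/(-11740) = -1/11740)
√(F(513) + 207877) = √(-1/11740 + 207877) = √(2440475979/11740) = √7162796998365/5870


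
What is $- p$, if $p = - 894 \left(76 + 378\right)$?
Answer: $405876$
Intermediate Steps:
$p = -405876$ ($p = \left(-894\right) 454 = -405876$)
$- p = \left(-1\right) \left(-405876\right) = 405876$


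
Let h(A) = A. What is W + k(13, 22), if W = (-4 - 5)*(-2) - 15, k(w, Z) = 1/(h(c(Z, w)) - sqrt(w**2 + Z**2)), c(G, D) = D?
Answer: 1439/484 - sqrt(653)/484 ≈ 2.9203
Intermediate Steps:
k(w, Z) = 1/(w - sqrt(Z**2 + w**2)) (k(w, Z) = 1/(w - sqrt(w**2 + Z**2)) = 1/(w - sqrt(Z**2 + w**2)))
W = 3 (W = -9*(-2) - 15 = 18 - 15 = 3)
W + k(13, 22) = 3 + 1/(13 - sqrt(22**2 + 13**2)) = 3 + 1/(13 - sqrt(484 + 169)) = 3 + 1/(13 - sqrt(653))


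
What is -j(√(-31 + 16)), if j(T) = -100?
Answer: 100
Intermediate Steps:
-j(√(-31 + 16)) = -1*(-100) = 100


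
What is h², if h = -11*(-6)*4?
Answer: 69696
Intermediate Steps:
h = 264 (h = 66*4 = 264)
h² = 264² = 69696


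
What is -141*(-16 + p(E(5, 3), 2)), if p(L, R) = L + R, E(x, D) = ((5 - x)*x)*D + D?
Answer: 1551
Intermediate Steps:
E(x, D) = D + D*x*(5 - x) (E(x, D) = (x*(5 - x))*D + D = D*x*(5 - x) + D = D + D*x*(5 - x))
-141*(-16 + p(E(5, 3), 2)) = -141*(-16 + (3*(1 - 1*5**2 + 5*5) + 2)) = -141*(-16 + (3*(1 - 1*25 + 25) + 2)) = -141*(-16 + (3*(1 - 25 + 25) + 2)) = -141*(-16 + (3*1 + 2)) = -141*(-16 + (3 + 2)) = -141*(-16 + 5) = -141*(-11) = 1551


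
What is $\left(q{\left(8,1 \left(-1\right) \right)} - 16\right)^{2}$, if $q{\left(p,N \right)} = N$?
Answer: $289$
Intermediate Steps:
$\left(q{\left(8,1 \left(-1\right) \right)} - 16\right)^{2} = \left(1 \left(-1\right) - 16\right)^{2} = \left(-1 - 16\right)^{2} = \left(-17\right)^{2} = 289$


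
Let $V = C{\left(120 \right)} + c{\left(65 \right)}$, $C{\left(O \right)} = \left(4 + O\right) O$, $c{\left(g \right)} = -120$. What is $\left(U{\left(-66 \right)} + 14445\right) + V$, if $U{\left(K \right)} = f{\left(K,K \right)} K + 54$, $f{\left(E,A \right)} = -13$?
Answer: $30117$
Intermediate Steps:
$C{\left(O \right)} = O \left(4 + O\right)$
$V = 14760$ ($V = 120 \left(4 + 120\right) - 120 = 120 \cdot 124 - 120 = 14880 - 120 = 14760$)
$U{\left(K \right)} = 54 - 13 K$ ($U{\left(K \right)} = - 13 K + 54 = 54 - 13 K$)
$\left(U{\left(-66 \right)} + 14445\right) + V = \left(\left(54 - -858\right) + 14445\right) + 14760 = \left(\left(54 + 858\right) + 14445\right) + 14760 = \left(912 + 14445\right) + 14760 = 15357 + 14760 = 30117$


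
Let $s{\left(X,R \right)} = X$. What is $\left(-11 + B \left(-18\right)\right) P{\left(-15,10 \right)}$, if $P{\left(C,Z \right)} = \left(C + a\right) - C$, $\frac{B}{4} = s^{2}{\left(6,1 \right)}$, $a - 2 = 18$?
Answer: $-52060$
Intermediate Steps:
$a = 20$ ($a = 2 + 18 = 20$)
$B = 144$ ($B = 4 \cdot 6^{2} = 4 \cdot 36 = 144$)
$P{\left(C,Z \right)} = 20$ ($P{\left(C,Z \right)} = \left(C + 20\right) - C = \left(20 + C\right) - C = 20$)
$\left(-11 + B \left(-18\right)\right) P{\left(-15,10 \right)} = \left(-11 + 144 \left(-18\right)\right) 20 = \left(-11 - 2592\right) 20 = \left(-2603\right) 20 = -52060$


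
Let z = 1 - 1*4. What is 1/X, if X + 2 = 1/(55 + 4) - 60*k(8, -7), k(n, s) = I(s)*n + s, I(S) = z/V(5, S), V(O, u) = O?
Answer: 59/41655 ≈ 0.0014164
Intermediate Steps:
z = -3 (z = 1 - 4 = -3)
I(S) = -3/5
k(n, s) = s - 3*n/5 (k(n, s) = -3*n/5 + s = s - 3*n/5)
X = 41655/59 (X = -2 + (1/(55 + 4) - 60*(-7 - 3/5*8)) = -2 + (1/59 - 60*(-7 - 24/5)) = -2 + (1/59 - 60*(-59/5)) = -2 + (1/59 + 708) = -2 + 41773/59 = 41655/59 ≈ 706.02)
1/X = 1/(41655/59) = 59/41655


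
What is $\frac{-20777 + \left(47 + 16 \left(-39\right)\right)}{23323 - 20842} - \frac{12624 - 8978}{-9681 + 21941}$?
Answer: $- \frac{45140961}{5069510} \approx -8.9044$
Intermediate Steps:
$\frac{-20777 + \left(47 + 16 \left(-39\right)\right)}{23323 - 20842} - \frac{12624 - 8978}{-9681 + 21941} = \frac{-20777 + \left(47 - 624\right)}{2481} - \frac{3646}{12260} = \left(-20777 - 577\right) \frac{1}{2481} - 3646 \cdot \frac{1}{12260} = \left(-21354\right) \frac{1}{2481} - \frac{1823}{6130} = - \frac{7118}{827} - \frac{1823}{6130} = - \frac{45140961}{5069510}$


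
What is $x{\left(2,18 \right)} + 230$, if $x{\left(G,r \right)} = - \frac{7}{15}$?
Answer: $\frac{3443}{15} \approx 229.53$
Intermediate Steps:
$x{\left(G,r \right)} = - \frac{7}{15}$ ($x{\left(G,r \right)} = \left(-7\right) \frac{1}{15} = - \frac{7}{15}$)
$x{\left(2,18 \right)} + 230 = - \frac{7}{15} + 230 = \frac{3443}{15}$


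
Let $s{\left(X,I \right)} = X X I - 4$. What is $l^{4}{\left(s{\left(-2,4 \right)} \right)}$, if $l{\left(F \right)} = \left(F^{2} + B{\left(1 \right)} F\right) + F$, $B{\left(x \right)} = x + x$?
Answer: $1049760000$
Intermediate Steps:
$B{\left(x \right)} = 2 x$
$s{\left(X,I \right)} = -4 + I X^{2}$ ($s{\left(X,I \right)} = X^{2} I - 4 = I X^{2} - 4 = -4 + I X^{2}$)
$l{\left(F \right)} = F^{2} + 3 F$ ($l{\left(F \right)} = \left(F^{2} + 2 \cdot 1 F\right) + F = \left(F^{2} + 2 F\right) + F = F^{2} + 3 F$)
$l^{4}{\left(s{\left(-2,4 \right)} \right)} = \left(\left(-4 + 4 \left(-2\right)^{2}\right) \left(3 - \left(4 - 4 \left(-2\right)^{2}\right)\right)\right)^{4} = \left(\left(-4 + 4 \cdot 4\right) \left(3 + \left(-4 + 4 \cdot 4\right)\right)\right)^{4} = \left(\left(-4 + 16\right) \left(3 + \left(-4 + 16\right)\right)\right)^{4} = \left(12 \left(3 + 12\right)\right)^{4} = \left(12 \cdot 15\right)^{4} = 180^{4} = 1049760000$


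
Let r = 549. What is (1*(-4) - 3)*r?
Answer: -3843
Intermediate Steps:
(1*(-4) - 3)*r = (1*(-4) - 3)*549 = (-4 - 3)*549 = -7*549 = -3843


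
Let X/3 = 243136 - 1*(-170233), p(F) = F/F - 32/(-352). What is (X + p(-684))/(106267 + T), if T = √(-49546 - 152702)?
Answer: 1449608231463/124221652907 - 4337898102*I*√2/124221652907 ≈ 11.67 - 0.049385*I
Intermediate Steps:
T = 318*I*√2 (T = √(-202248) = 318*I*√2 ≈ 449.72*I)
p(F) = 12/11 (p(F) = 1 - 32*(-1/352) = 1 + 1/11 = 12/11)
X = 1240107 (X = 3*(243136 - 1*(-170233)) = 3*(243136 + 170233) = 3*413369 = 1240107)
(X + p(-684))/(106267 + T) = (1240107 + 12/11)/(106267 + 318*I*√2) = 13641189/(11*(106267 + 318*I*√2))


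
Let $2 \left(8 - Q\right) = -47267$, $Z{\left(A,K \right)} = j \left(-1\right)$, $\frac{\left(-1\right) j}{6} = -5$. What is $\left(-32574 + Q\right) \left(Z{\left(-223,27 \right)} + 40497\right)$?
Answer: $- \frac{722942955}{2} \approx -3.6147 \cdot 10^{8}$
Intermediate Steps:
$j = 30$ ($j = \left(-6\right) \left(-5\right) = 30$)
$Z{\left(A,K \right)} = -30$ ($Z{\left(A,K \right)} = 30 \left(-1\right) = -30$)
$Q = \frac{47283}{2}$ ($Q = 8 - - \frac{47267}{2} = 8 + \frac{47267}{2} = \frac{47283}{2} \approx 23642.0$)
$\left(-32574 + Q\right) \left(Z{\left(-223,27 \right)} + 40497\right) = \left(-32574 + \frac{47283}{2}\right) \left(-30 + 40497\right) = \left(- \frac{17865}{2}\right) 40467 = - \frac{722942955}{2}$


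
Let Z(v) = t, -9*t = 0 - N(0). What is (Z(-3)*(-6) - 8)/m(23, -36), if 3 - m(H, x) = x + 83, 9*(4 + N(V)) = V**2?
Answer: 4/33 ≈ 0.12121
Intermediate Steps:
N(V) = -4 + V**2/9
t = -4/9 (t = -(0 - (-4 + (1/9)*0**2))/9 = -(0 - (-4 + (1/9)*0))/9 = -(0 - (-4 + 0))/9 = -(0 - 1*(-4))/9 = -(0 + 4)/9 = -1/9*4 = -4/9 ≈ -0.44444)
m(H, x) = -80 - x (m(H, x) = 3 - (x + 83) = 3 - (83 + x) = 3 + (-83 - x) = -80 - x)
Z(v) = -4/9
(Z(-3)*(-6) - 8)/m(23, -36) = (-4/9*(-6) - 8)/(-80 - 1*(-36)) = (8/3 - 8)/(-80 + 36) = -16/3/(-44) = -16/3*(-1/44) = 4/33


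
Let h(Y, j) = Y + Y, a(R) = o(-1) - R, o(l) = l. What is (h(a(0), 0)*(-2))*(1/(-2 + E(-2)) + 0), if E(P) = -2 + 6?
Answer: 2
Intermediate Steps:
a(R) = -1 - R
E(P) = 4
h(Y, j) = 2*Y
(h(a(0), 0)*(-2))*(1/(-2 + E(-2)) + 0) = ((2*(-1 - 1*0))*(-2))*(1/(-2 + 4) + 0) = ((2*(-1 + 0))*(-2))*(1/2 + 0) = ((2*(-1))*(-2))*(½ + 0) = -2*(-2)*(½) = 4*(½) = 2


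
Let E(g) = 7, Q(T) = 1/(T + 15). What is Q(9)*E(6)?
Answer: 7/24 ≈ 0.29167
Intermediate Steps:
Q(T) = 1/(15 + T)
Q(9)*E(6) = 7/(15 + 9) = 7/24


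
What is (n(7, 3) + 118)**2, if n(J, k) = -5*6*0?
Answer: 13924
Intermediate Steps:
n(J, k) = 0 (n(J, k) = -30*0 = 0)
(n(7, 3) + 118)**2 = (0 + 118)**2 = 118**2 = 13924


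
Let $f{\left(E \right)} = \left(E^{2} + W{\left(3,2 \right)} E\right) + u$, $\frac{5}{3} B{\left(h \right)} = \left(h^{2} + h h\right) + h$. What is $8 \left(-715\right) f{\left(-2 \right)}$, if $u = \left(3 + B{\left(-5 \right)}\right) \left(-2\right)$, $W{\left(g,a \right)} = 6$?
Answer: $388960$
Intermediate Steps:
$B{\left(h \right)} = \frac{3 h}{5} + \frac{6 h^{2}}{5}$ ($B{\left(h \right)} = \frac{3 \left(\left(h^{2} + h h\right) + h\right)}{5} = \frac{3 \left(\left(h^{2} + h^{2}\right) + h\right)}{5} = \frac{3 \left(2 h^{2} + h\right)}{5} = \frac{3 \left(h + 2 h^{2}\right)}{5} = \frac{3 h}{5} + \frac{6 h^{2}}{5}$)
$u = -60$ ($u = \left(3 + \frac{3}{5} \left(-5\right) \left(1 + 2 \left(-5\right)\right)\right) \left(-2\right) = \left(3 + \frac{3}{5} \left(-5\right) \left(1 - 10\right)\right) \left(-2\right) = \left(3 + \frac{3}{5} \left(-5\right) \left(-9\right)\right) \left(-2\right) = \left(3 + 27\right) \left(-2\right) = 30 \left(-2\right) = -60$)
$f{\left(E \right)} = -60 + E^{2} + 6 E$ ($f{\left(E \right)} = \left(E^{2} + 6 E\right) - 60 = -60 + E^{2} + 6 E$)
$8 \left(-715\right) f{\left(-2 \right)} = 8 \left(-715\right) \left(-60 + \left(-2\right)^{2} + 6 \left(-2\right)\right) = - 5720 \left(-60 + 4 - 12\right) = \left(-5720\right) \left(-68\right) = 388960$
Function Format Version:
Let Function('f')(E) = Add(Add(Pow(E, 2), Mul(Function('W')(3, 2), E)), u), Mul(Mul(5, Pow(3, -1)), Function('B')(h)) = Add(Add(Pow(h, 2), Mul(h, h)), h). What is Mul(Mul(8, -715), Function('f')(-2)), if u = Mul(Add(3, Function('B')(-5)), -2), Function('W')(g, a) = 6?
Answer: 388960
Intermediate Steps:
Function('B')(h) = Add(Mul(Rational(3, 5), h), Mul(Rational(6, 5), Pow(h, 2))) (Function('B')(h) = Mul(Rational(3, 5), Add(Add(Pow(h, 2), Mul(h, h)), h)) = Mul(Rational(3, 5), Add(Add(Pow(h, 2), Pow(h, 2)), h)) = Mul(Rational(3, 5), Add(Mul(2, Pow(h, 2)), h)) = Mul(Rational(3, 5), Add(h, Mul(2, Pow(h, 2)))) = Add(Mul(Rational(3, 5), h), Mul(Rational(6, 5), Pow(h, 2))))
u = -60 (u = Mul(Add(3, Mul(Rational(3, 5), -5, Add(1, Mul(2, -5)))), -2) = Mul(Add(3, Mul(Rational(3, 5), -5, Add(1, -10))), -2) = Mul(Add(3, Mul(Rational(3, 5), -5, -9)), -2) = Mul(Add(3, 27), -2) = Mul(30, -2) = -60)
Function('f')(E) = Add(-60, Pow(E, 2), Mul(6, E)) (Function('f')(E) = Add(Add(Pow(E, 2), Mul(6, E)), -60) = Add(-60, Pow(E, 2), Mul(6, E)))
Mul(Mul(8, -715), Function('f')(-2)) = Mul(Mul(8, -715), Add(-60, Pow(-2, 2), Mul(6, -2))) = Mul(-5720, Add(-60, 4, -12)) = Mul(-5720, -68) = 388960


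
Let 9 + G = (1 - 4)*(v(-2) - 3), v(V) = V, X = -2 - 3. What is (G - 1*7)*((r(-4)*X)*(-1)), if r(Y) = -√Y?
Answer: 10*I ≈ 10.0*I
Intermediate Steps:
X = -5
G = 6 (G = -9 + (1 - 4)*(-2 - 3) = -9 - 3*(-5) = -9 + 15 = 6)
(G - 1*7)*((r(-4)*X)*(-1)) = (6 - 1*7)*((-√(-4)*(-5))*(-1)) = (6 - 7)*((-2*I*(-5))*(-1)) = --2*I*(-5)*(-1) = -10*I*(-1) = -(-10)*I = 10*I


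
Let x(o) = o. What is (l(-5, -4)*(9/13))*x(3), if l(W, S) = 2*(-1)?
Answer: -54/13 ≈ -4.1538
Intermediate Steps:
l(W, S) = -2
(l(-5, -4)*(9/13))*x(3) = -18/13*3 = -54/13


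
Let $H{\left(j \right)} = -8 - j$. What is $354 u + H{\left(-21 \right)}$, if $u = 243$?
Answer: $86035$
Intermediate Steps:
$354 u + H{\left(-21 \right)} = 354 \cdot 243 - -13 = 86022 + \left(-8 + 21\right) = 86022 + 13 = 86035$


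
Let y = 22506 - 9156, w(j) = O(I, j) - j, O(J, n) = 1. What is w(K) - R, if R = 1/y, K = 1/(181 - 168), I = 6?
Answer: 160187/173550 ≈ 0.92300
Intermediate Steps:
K = 1/13 ≈ 0.076923
w(j) = 1 - j
y = 13350
R = 1/13350 ≈ 7.4906e-5
w(K) - R = (1 - 1*1/13) - 1*1/13350 = (1 - 1/13) - 1/13350 = 12/13 - 1/13350 = 160187/173550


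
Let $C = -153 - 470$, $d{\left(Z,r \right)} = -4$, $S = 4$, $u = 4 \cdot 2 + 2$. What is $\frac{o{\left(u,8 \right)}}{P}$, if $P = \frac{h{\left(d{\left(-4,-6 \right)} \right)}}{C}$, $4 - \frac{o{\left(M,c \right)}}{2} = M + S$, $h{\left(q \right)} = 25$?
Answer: $\frac{2492}{5} \approx 498.4$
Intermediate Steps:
$u = 10$ ($u = 8 + 2 = 10$)
$C = -623$ ($C = -153 - 470 = -623$)
$o{\left(M,c \right)} = - 2 M$ ($o{\left(M,c \right)} = 8 - 2 \left(M + 4\right) = 8 - 2 \left(4 + M\right) = 8 - \left(8 + 2 M\right) = - 2 M$)
$P = - \frac{25}{623}$ ($P = \frac{25}{-623} = 25 \left(- \frac{1}{623}\right) = - \frac{25}{623} \approx -0.040128$)
$\frac{o{\left(u,8 \right)}}{P} = \frac{\left(-2\right) 10}{- \frac{25}{623}} = \left(- \frac{623}{25}\right) \left(-20\right) = \frac{2492}{5}$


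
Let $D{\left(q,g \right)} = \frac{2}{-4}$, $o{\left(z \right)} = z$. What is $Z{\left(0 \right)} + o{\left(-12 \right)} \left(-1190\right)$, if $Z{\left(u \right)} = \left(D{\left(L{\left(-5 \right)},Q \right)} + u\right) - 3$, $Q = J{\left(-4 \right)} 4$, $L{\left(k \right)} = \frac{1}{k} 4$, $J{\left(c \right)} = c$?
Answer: $\frac{28553}{2} \approx 14277.0$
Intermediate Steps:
$L{\left(k \right)} = \frac{4}{k}$
$Q = -16$ ($Q = \left(-4\right) 4 = -16$)
$D{\left(q,g \right)} = - \frac{1}{2}$ ($D{\left(q,g \right)} = 2 \left(- \frac{1}{4}\right) = - \frac{1}{2}$)
$Z{\left(u \right)} = - \frac{7}{2} + u$ ($Z{\left(u \right)} = \left(- \frac{1}{2} + u\right) - 3 = - \frac{7}{2} + u$)
$Z{\left(0 \right)} + o{\left(-12 \right)} \left(-1190\right) = \left(- \frac{7}{2} + 0\right) - -14280 = - \frac{7}{2} + 14280 = \frac{28553}{2}$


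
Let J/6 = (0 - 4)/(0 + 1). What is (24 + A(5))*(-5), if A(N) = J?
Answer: 0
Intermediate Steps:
J = -24 (J = 6*((0 - 4)/(0 + 1)) = 6*(-4/1) = 6*(-4*1) = 6*(-4) = -24)
A(N) = -24
(24 + A(5))*(-5) = (24 - 24)*(-5) = 0*(-5) = 0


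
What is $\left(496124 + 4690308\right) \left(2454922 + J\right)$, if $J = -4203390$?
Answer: $-9068310386176$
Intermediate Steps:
$\left(496124 + 4690308\right) \left(2454922 + J\right) = \left(496124 + 4690308\right) \left(2454922 - 4203390\right) = 5186432 \left(-1748468\right) = -9068310386176$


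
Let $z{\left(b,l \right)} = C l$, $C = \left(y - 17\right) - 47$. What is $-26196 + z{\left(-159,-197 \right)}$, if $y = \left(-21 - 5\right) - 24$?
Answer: $-3738$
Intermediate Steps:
$y = -50$ ($y = -26 - 24 = -50$)
$C = -114$ ($C = \left(-50 - 17\right) - 47 = -67 - 47 = -114$)
$z{\left(b,l \right)} = - 114 l$
$-26196 + z{\left(-159,-197 \right)} = -26196 - -22458 = -26196 + 22458 = -3738$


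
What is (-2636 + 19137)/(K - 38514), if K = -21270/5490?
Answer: -3019683/7048771 ≈ -0.42840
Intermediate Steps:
K = -709/183 (K = -21270*1/5490 = -709/183 ≈ -3.8743)
(-2636 + 19137)/(K - 38514) = (-2636 + 19137)/(-709/183 - 38514) = 16501/(-7048771/183) = 16501*(-183/7048771) = -3019683/7048771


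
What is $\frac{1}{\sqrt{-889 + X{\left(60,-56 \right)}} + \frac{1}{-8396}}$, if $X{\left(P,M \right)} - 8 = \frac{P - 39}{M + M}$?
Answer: $- \frac{2099}{15529347075} - \frac{4405801 i \sqrt{14099}}{15529347075} \approx -1.3516 \cdot 10^{-7} - 0.033687 i$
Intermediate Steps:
$X{\left(P,M \right)} = 8 + \frac{-39 + P}{2 M}$ ($X{\left(P,M \right)} = 8 + \frac{P - 39}{M + M} = 8 + \frac{-39 + P}{2 M}$)
$\frac{1}{\sqrt{-889 + X{\left(60,-56 \right)}} + \frac{1}{-8396}} = \frac{1}{\sqrt{-889 + \frac{-39 + 60 + 16 \left(-56\right)}{2 \left(-56\right)}} + \frac{1}{-8396}} = \frac{1}{\sqrt{-889 + \frac{1}{2} \left(- \frac{1}{56}\right) \left(-39 + 60 - 896\right)} - \frac{1}{8396}} = \frac{1}{\sqrt{-889 + \frac{1}{2} \left(- \frac{1}{56}\right) \left(-875\right)} - \frac{1}{8396}} = \frac{1}{\sqrt{-889 + \frac{125}{16}} - \frac{1}{8396}} = \frac{1}{\sqrt{- \frac{14099}{16}} - \frac{1}{8396}} = \frac{1}{\frac{i \sqrt{14099}}{4} - \frac{1}{8396}} = \frac{1}{- \frac{1}{8396} + \frac{i \sqrt{14099}}{4}}$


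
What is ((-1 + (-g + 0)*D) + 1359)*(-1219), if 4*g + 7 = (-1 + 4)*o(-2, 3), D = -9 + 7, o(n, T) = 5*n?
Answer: -3265701/2 ≈ -1.6329e+6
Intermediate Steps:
D = -2
g = -37/4 (g = -7/4 + ((-1 + 4)*(5*(-2)))/4 = -7/4 + (3*(-10))/4 = -7/4 + (¼)*(-30) = -7/4 - 15/2 = -37/4 ≈ -9.2500)
((-1 + (-g + 0)*D) + 1359)*(-1219) = ((-1 + (-1*(-37/4) + 0)*(-2)) + 1359)*(-1219) = ((-1 + (37/4 + 0)*(-2)) + 1359)*(-1219) = ((-1 + (37/4)*(-2)) + 1359)*(-1219) = ((-1 - 37/2) + 1359)*(-1219) = (-39/2 + 1359)*(-1219) = (2679/2)*(-1219) = -3265701/2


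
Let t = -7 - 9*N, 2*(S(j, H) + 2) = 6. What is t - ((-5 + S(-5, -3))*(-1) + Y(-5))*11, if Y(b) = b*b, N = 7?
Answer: -389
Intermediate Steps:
S(j, H) = 1 (S(j, H) = -2 + (½)*6 = -2 + 3 = 1)
Y(b) = b²
t = -70 (t = -7 - 9*7 = -7 - 63 = -70)
t - ((-5 + S(-5, -3))*(-1) + Y(-5))*11 = -70 - ((-5 + 1)*(-1) + (-5)²)*11 = -70 - (-4*(-1) + 25)*11 = -70 - (4 + 25)*11 = -70 - 29*11 = -70 - 1*319 = -70 - 319 = -389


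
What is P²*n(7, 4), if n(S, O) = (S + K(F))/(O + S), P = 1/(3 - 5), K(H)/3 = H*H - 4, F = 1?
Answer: -1/22 ≈ -0.045455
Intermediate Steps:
K(H) = -12 + 3*H² (K(H) = 3*(H*H - 4) = 3*(H² - 4) = 3*(-4 + H²) = -12 + 3*H²)
P = -½ (P = 1/(-2) = -½ ≈ -0.50000)
n(S, O) = (-9 + S)/(O + S) (n(S, O) = (S + (-12 + 3*1²))/(O + S) = (S + (-12 + 3*1))/(O + S) = (S + (-12 + 3))/(O + S) = (S - 9)/(O + S) = (-9 + S)/(O + S))
P²*n(7, 4) = (-½)²*((-9 + 7)/(4 + 7)) = (-2/11)/4 = ((1/11)*(-2))/4 = (¼)*(-2/11) = -1/22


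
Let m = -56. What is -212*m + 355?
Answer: 12227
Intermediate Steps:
-212*m + 355 = -212*(-56) + 355 = 11872 + 355 = 12227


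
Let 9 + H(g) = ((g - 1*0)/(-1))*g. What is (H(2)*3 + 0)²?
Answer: 1521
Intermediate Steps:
H(g) = -9 - g² (H(g) = -9 + ((g - 1*0)/(-1))*g = -9 + ((g + 0)*(-1))*g = -9 + (g*(-1))*g = -9 + (-g)*g = -9 - g²)
(H(2)*3 + 0)² = ((-9 - 1*2²)*3 + 0)² = ((-9 - 1*4)*3 + 0)² = ((-9 - 4)*3 + 0)² = (-13*3 + 0)² = (-39 + 0)² = (-39)² = 1521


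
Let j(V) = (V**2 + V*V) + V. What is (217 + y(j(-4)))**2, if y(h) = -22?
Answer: 38025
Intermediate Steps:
j(V) = V + 2*V**2 (j(V) = (V**2 + V**2) + V = 2*V**2 + V = V + 2*V**2)
(217 + y(j(-4)))**2 = (217 - 22)**2 = 195**2 = 38025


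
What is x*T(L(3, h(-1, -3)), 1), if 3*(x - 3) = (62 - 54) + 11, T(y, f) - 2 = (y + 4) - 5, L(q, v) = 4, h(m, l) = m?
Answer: 140/3 ≈ 46.667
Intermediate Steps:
T(y, f) = 1 + y (T(y, f) = 2 + ((y + 4) - 5) = 2 + ((4 + y) - 5) = 2 + (-1 + y) = 1 + y)
x = 28/3 (x = 3 + ((62 - 54) + 11)/3 = 3 + (8 + 11)/3 = 3 + (1/3)*19 = 3 + 19/3 = 28/3 ≈ 9.3333)
x*T(L(3, h(-1, -3)), 1) = 28*(1 + 4)/3 = (28/3)*5 = 140/3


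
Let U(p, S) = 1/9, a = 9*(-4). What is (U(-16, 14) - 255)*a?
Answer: 9176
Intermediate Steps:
a = -36
U(p, S) = ⅑
(U(-16, 14) - 255)*a = (⅑ - 255)*(-36) = -2294/9*(-36) = 9176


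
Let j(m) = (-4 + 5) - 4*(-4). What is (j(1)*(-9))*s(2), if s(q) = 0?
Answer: 0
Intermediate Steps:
j(m) = 17 (j(m) = 1 + 16 = 17)
(j(1)*(-9))*s(2) = (17*(-9))*0 = -153*0 = 0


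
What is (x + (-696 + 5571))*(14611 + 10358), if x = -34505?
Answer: -739831470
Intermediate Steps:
(x + (-696 + 5571))*(14611 + 10358) = (-34505 + (-696 + 5571))*(14611 + 10358) = (-34505 + 4875)*24969 = -29630*24969 = -739831470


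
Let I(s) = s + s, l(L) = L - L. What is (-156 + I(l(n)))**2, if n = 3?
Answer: 24336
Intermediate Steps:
l(L) = 0
I(s) = 2*s
(-156 + I(l(n)))**2 = (-156 + 2*0)**2 = (-156 + 0)**2 = (-156)**2 = 24336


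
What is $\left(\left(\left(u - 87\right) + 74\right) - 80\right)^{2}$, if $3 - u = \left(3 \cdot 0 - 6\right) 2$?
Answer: $6084$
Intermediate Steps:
$u = 15$ ($u = 3 - \left(3 \cdot 0 - 6\right) 2 = 3 - \left(0 - 6\right) 2 = 3 - \left(-6\right) 2 = 3 - -12 = 3 + 12 = 15$)
$\left(\left(\left(u - 87\right) + 74\right) - 80\right)^{2} = \left(\left(\left(15 - 87\right) + 74\right) - 80\right)^{2} = \left(\left(-72 + 74\right) - 80\right)^{2} = \left(2 - 80\right)^{2} = \left(-78\right)^{2} = 6084$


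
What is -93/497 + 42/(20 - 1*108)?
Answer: -14529/21868 ≈ -0.66440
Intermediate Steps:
-93/497 + 42/(20 - 1*108) = -93*1/497 + 42/(20 - 108) = -93/497 + 42/(-88) = -93/497 + 42*(-1/88) = -93/497 - 21/44 = -14529/21868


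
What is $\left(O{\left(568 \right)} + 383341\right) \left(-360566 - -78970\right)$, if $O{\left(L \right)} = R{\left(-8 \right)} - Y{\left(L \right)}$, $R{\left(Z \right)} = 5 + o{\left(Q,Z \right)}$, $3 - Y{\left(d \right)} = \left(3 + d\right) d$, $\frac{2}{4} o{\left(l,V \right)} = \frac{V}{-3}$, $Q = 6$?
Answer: $- \frac{597836474284}{3} \approx -1.9928 \cdot 10^{11}$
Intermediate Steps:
$o{\left(l,V \right)} = - \frac{2 V}{3}$ ($o{\left(l,V \right)} = 2 \frac{V}{-3} = 2 V \left(- \frac{1}{3}\right) = 2 \left(- \frac{V}{3}\right) = - \frac{2 V}{3}$)
$Y{\left(d \right)} = 3 - d \left(3 + d\right)$ ($Y{\left(d \right)} = 3 - \left(3 + d\right) d = 3 - d \left(3 + d\right)$)
$R{\left(Z \right)} = 5 - \frac{2 Z}{3}$
$O{\left(L \right)} = \frac{22}{3} + L^{2} + 3 L$ ($O{\left(L \right)} = \left(5 - - \frac{16}{3}\right) - \left(3 - L^{2} - 3 L\right) = \left(5 + \frac{16}{3}\right) + \left(-3 + L^{2} + 3 L\right) = \frac{31}{3} + \left(-3 + L^{2} + 3 L\right) = \frac{22}{3} + L^{2} + 3 L$)
$\left(O{\left(568 \right)} + 383341\right) \left(-360566 - -78970\right) = \left(\left(\frac{22}{3} + 568^{2} + 3 \cdot 568\right) + 383341\right) \left(-360566 - -78970\right) = \left(\left(\frac{22}{3} + 322624 + 1704\right) + 383341\right) \left(-360566 + 78970\right) = \left(\frac{973006}{3} + 383341\right) \left(-281596\right) = \frac{2123029}{3} \left(-281596\right) = - \frac{597836474284}{3}$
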